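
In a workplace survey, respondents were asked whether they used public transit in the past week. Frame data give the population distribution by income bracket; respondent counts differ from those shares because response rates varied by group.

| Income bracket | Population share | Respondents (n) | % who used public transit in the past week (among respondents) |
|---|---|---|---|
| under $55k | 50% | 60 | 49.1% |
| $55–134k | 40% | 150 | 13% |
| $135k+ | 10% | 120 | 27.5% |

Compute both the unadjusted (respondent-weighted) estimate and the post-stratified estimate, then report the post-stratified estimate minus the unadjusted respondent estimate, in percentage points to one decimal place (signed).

+7.7 percentage points

Without adjustment, the pooled respondent share is:
  (60/330)×49.1 + (150/330)×13 + (120/330)×27.5 = 24.8364%
Reweighting by population income bracket shares:
  0.5×49.1 + 0.4×13 + 0.1×27.5 = 32.5%
Difference = 32.5 − 24.8364 = 7.6636 pp.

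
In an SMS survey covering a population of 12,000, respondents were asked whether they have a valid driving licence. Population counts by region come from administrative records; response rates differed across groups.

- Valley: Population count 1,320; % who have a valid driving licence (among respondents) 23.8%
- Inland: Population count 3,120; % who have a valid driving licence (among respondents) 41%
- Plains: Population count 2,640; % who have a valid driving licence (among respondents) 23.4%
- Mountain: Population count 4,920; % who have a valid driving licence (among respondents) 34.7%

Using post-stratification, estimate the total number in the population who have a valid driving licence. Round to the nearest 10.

Each cell contributes its population count × the respondent rate:
  Valley: 1,320 × 23.8% = 314.16
  Inland: 3,120 × 41% = 1279.2
  Plains: 2,640 × 23.4% = 617.76
  Mountain: 4,920 × 34.7% = 1707.24
Estimated total = 3918.36 → 3,920.

3,920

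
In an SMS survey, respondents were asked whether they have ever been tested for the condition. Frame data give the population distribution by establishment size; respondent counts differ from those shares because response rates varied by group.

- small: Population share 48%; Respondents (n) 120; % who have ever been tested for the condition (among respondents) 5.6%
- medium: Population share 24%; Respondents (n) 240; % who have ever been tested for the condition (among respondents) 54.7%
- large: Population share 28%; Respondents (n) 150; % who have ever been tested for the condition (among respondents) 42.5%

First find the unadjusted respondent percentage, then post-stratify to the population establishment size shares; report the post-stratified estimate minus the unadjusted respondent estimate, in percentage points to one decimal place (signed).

-11.8 percentage points

Without adjustment, the pooled respondent share is:
  (120/510)×5.6 + (240/510)×54.7 + (150/510)×42.5 = 39.5588%
Post-stratified estimate weights by population shares:
  0.48×5.6 + 0.24×54.7 + 0.28×42.5 = 27.716%
Difference = 27.716 − 39.5588 = -11.8428 pp.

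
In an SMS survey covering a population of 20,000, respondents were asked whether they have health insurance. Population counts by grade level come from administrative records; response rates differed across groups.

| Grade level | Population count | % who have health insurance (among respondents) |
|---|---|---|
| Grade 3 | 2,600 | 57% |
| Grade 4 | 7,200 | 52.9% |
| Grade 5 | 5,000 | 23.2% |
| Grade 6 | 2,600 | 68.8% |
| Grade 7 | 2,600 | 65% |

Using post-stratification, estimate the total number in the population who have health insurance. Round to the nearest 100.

9,900

Apply each group's respondent rate to its population count:
  Grade 3: 2,600 × 57% = 1482
  Grade 4: 7,200 × 52.9% = 3808.8
  Grade 5: 5,000 × 23.2% = 1160
  Grade 6: 2,600 × 68.8% = 1788.8
  Grade 7: 2,600 × 65% = 1690
Estimated total = 9929.6 → 9,900.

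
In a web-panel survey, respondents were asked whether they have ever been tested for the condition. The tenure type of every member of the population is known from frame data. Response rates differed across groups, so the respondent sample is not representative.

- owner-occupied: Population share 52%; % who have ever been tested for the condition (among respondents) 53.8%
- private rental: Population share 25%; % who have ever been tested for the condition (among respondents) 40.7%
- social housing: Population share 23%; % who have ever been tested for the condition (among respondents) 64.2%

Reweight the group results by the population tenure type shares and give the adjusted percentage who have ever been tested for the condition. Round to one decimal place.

Each cell contributes population-share × respondent value:
  owner-occupied: 0.52 × 53.8 = 27.976
  private rental: 0.25 × 40.7 = 10.175
  social housing: 0.23 × 64.2 = 14.766
Post-stratified estimate = 52.917 → 52.9%.

52.9%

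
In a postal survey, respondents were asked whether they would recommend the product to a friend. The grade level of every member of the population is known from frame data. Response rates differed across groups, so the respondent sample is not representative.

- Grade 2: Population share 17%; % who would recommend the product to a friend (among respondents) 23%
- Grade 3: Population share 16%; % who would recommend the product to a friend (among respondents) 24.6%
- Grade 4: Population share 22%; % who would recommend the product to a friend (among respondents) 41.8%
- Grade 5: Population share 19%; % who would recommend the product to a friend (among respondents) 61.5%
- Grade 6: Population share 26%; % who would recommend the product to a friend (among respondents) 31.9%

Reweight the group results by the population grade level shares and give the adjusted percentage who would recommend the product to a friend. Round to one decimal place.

37.0%

Each cell contributes population-share × respondent value:
  Grade 2: 0.17 × 23 = 3.91
  Grade 3: 0.16 × 24.6 = 3.936
  Grade 4: 0.22 × 41.8 = 9.196
  Grade 5: 0.19 × 61.5 = 11.685
  Grade 6: 0.26 × 31.9 = 8.294
Post-stratified estimate = 37.021 → 37.0%.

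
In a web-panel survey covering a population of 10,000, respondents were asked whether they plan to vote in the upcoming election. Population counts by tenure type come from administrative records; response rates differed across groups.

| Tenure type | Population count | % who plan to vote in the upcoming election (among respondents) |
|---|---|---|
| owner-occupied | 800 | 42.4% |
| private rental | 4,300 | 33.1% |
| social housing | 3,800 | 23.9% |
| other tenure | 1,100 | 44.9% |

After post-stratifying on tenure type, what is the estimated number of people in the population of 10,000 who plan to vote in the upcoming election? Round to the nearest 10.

Estimated count per cell = population count × respondent percentage:
  owner-occupied: 800 × 42.4% = 339.2
  private rental: 4,300 × 33.1% = 1423.3
  social housing: 3,800 × 23.9% = 908.2
  other tenure: 1,100 × 44.9% = 493.9
Estimated total = 3164.6 → 3,160.

3,160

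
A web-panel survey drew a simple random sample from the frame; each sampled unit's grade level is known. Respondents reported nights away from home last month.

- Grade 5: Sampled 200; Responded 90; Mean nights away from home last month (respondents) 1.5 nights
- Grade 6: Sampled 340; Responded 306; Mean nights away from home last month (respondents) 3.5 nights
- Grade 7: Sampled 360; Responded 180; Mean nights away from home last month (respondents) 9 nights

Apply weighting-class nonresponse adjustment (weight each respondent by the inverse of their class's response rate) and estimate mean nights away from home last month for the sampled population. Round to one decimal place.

5.3

Response rates by class: Grade 5 90/200 = 45%, Grade 6 306/340 = 90%, Grade 7 180/360 = 50%.
Each respondent's weight = sampled/responded in their class; summing within a class gives n_sampled, so:
  Grade 5: 200 × 1.5 = 300
  Grade 6: 340 × 3.5 = 1190
  Grade 7: 360 × 9 = 3240
Adjusted estimate = 4730 / 900 = 5.25556 → 5.3.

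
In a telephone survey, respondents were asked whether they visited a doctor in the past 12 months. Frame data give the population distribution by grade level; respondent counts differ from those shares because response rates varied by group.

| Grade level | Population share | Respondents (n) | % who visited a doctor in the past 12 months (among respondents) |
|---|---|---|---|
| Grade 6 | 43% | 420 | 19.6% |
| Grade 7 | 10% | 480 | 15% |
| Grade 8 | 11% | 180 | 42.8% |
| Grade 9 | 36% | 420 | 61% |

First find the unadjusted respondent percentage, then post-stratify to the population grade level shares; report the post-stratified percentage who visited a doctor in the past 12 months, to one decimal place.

Without adjustment, the pooled respondent share is:
  (420/1500)×19.6 + (480/1500)×15 + (180/1500)×42.8 + (420/1500)×61 = 32.504%
Reweighting by population grade level shares:
  0.43×19.6 + 0.1×15 + 0.11×42.8 + 0.36×61 = 36.596%

36.6%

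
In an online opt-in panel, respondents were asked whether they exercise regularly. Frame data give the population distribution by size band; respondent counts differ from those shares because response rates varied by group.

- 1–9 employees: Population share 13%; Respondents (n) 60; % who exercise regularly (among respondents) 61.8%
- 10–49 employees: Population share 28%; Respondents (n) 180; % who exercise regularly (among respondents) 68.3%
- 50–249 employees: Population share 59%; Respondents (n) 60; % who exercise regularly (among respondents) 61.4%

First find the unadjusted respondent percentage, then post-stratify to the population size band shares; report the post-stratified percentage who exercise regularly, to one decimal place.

Without adjustment, the pooled respondent share is:
  (60/300)×61.8 + (180/300)×68.3 + (60/300)×61.4 = 65.62%
Post-stratifying to population shares instead:
  0.13×61.8 + 0.28×68.3 + 0.59×61.4 = 63.384%

63.4%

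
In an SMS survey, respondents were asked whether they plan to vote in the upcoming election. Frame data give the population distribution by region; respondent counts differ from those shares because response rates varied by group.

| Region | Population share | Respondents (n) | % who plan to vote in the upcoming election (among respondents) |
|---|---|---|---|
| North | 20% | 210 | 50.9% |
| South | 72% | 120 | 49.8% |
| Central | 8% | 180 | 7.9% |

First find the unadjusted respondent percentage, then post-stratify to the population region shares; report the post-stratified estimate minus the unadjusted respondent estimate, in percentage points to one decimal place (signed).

+11.2 percentage points

Naive respondent-only estimate (weights = respondent counts):
  (210/510)×50.9 + (120/510)×49.8 + (180/510)×7.9 = 35.4647%
Reweighting by population region shares:
  0.2×50.9 + 0.72×49.8 + 0.08×7.9 = 46.668%
Difference = 46.668 − 35.4647 = 11.2033 pp.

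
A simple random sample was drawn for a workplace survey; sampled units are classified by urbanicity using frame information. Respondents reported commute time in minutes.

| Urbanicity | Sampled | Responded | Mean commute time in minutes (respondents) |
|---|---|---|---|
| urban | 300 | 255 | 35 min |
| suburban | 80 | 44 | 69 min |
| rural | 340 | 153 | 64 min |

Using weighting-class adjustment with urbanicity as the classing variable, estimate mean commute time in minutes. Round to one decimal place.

Response rates by class: urban 255/300 = 85%, suburban 44/80 = 55%, rural 153/340 = 45%.
With weight = n_sampled/n_responded per class, the weighted class total is n_sampled:
  urban: 300 × 35 = 10,500
  suburban: 80 × 69 = 5520
  rural: 340 × 64 = 21,760
Adjusted estimate = 37,780 / 720 = 52.4722 → 52.5.

52.5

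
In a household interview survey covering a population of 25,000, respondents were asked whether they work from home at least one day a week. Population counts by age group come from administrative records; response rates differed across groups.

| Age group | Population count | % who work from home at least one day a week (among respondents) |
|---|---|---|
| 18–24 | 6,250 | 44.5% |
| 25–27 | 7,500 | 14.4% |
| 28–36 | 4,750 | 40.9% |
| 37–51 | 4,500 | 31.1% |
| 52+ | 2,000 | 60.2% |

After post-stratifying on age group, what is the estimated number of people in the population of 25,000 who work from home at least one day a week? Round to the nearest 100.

8,400

Apply each group's respondent rate to its population count:
  18–24: 6,250 × 44.5% = 2781.25
  25–27: 7,500 × 14.4% = 1080
  28–36: 4,750 × 40.9% = 1942.75
  37–51: 4,500 × 31.1% = 1399.5
  52+: 2,000 × 60.2% = 1204
Estimated total = 8407.5 → 8,400.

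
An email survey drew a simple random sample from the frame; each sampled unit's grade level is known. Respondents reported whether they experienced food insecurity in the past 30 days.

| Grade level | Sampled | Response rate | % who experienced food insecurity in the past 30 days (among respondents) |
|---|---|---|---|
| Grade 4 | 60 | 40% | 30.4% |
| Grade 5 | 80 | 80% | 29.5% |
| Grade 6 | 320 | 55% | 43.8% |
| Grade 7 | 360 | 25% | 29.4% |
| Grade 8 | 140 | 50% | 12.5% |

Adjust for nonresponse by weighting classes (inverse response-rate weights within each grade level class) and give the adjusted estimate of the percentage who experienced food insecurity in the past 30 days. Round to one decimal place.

Weighting each respondent by the inverse class response rate inflates each class back to its sampled size, so the class weight is n_sampled:
  Grade 4: 60 × 30.4 = 1824
  Grade 5: 80 × 29.5 = 2360
  Grade 6: 320 × 43.8 = 14,016
  Grade 7: 360 × 29.4 = 10,584
  Grade 8: 140 × 12.5 = 1750
Adjusted estimate = 30,534 / 960 = 31.8062 → 31.8%.

31.8%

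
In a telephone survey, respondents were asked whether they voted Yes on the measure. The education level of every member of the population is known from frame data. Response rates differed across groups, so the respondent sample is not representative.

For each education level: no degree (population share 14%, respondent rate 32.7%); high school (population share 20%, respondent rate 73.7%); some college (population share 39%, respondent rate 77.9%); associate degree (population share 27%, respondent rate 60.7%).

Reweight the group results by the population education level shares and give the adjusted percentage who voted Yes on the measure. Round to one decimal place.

66.1%

Weight each group's respondent value by its population share:
  no degree: 0.14 × 32.7 = 4.578
  high school: 0.2 × 73.7 = 14.74
  some college: 0.39 × 77.9 = 30.381
  associate degree: 0.27 × 60.7 = 16.389
Post-stratified estimate = 66.088 → 66.1%.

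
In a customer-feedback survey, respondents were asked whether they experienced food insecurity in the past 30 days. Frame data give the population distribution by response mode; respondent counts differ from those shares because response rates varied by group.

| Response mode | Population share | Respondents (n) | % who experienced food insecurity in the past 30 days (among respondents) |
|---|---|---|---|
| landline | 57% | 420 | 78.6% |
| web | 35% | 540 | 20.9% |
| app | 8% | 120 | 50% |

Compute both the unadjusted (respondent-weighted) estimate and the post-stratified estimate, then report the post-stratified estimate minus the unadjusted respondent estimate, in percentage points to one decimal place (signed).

Without adjustment, the pooled respondent share is:
  (420/1080)×78.6 + (540/1080)×20.9 + (120/1080)×50 = 46.5722%
Reweighting by population response mode shares:
  0.57×78.6 + 0.35×20.9 + 0.08×50 = 56.117%
Difference = 56.117 − 46.5722 = 9.5448 pp.

+9.5 percentage points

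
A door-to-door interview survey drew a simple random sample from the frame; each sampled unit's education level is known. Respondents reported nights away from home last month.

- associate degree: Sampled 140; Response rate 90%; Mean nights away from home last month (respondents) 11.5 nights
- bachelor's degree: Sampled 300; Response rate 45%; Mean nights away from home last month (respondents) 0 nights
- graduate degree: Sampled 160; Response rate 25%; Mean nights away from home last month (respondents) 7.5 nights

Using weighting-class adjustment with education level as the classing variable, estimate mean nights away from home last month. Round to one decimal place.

Weighting each respondent by the inverse class response rate inflates each class back to its sampled size, so the class weight is n_sampled:
  associate degree: 140 × 11.5 = 1610
  bachelor's degree: 300 × 0 = 0
  graduate degree: 160 × 7.5 = 1200
Adjusted estimate = 2810 / 600 = 4.68333 → 4.7.

4.7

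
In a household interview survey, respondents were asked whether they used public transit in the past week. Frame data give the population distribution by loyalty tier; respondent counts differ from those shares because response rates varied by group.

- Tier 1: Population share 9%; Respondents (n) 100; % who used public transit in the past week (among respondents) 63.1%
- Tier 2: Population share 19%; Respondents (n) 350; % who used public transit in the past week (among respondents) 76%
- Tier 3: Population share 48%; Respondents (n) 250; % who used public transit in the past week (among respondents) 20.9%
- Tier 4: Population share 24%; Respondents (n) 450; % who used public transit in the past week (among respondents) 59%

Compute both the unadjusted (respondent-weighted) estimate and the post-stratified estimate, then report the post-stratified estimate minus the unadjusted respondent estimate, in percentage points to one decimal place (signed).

-11.9 percentage points

Without adjustment, the pooled respondent share is:
  (100/1150)×63.1 + (350/1150)×76 + (250/1150)×20.9 + (450/1150)×59 = 56.2478%
Post-stratified estimate weights by population shares:
  0.09×63.1 + 0.19×76 + 0.48×20.9 + 0.24×59 = 44.311%
Difference = 44.311 − 56.2478 = -11.9368 pp.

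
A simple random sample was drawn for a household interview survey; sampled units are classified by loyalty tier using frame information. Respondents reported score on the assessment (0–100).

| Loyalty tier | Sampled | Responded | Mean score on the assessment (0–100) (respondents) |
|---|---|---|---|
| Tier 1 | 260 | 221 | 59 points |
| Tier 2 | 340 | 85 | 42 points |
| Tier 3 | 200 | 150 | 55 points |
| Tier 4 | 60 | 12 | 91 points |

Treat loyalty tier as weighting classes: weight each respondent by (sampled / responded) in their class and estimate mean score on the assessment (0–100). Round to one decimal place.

Class response rates: Tier 1 221/260 = 85%, Tier 2 85/340 = 25%, Tier 3 150/200 = 75%, Tier 4 12/60 = 20%.
With weight = n_sampled/n_responded per class, the weighted class total is n_sampled:
  Tier 1: 260 × 59 = 15,340
  Tier 2: 340 × 42 = 14,280
  Tier 3: 200 × 55 = 11,000
  Tier 4: 60 × 91 = 5460
Adjusted estimate = 46,080 / 860 = 53.5814 → 53.6.

53.6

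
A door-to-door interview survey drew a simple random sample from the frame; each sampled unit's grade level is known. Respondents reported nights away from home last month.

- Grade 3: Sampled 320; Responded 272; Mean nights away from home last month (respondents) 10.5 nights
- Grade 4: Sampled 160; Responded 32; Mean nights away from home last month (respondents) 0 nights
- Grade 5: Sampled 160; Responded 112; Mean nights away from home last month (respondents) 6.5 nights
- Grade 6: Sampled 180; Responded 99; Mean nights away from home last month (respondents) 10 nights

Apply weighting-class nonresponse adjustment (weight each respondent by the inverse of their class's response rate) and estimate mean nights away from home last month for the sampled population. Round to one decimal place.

Class response rates: Grade 3 272/320 = 85%, Grade 4 32/160 = 20%, Grade 5 112/160 = 70%, Grade 6 99/180 = 55%.
Inverse-response-rate weighting restores each class to its sampled count, so class totals weight by n_sampled:
  Grade 3: 320 × 10.5 = 3360
  Grade 4: 160 × 0 = 0
  Grade 5: 160 × 6.5 = 1040
  Grade 6: 180 × 10 = 1800
Adjusted estimate = 6200 / 820 = 7.56098 → 7.6.

7.6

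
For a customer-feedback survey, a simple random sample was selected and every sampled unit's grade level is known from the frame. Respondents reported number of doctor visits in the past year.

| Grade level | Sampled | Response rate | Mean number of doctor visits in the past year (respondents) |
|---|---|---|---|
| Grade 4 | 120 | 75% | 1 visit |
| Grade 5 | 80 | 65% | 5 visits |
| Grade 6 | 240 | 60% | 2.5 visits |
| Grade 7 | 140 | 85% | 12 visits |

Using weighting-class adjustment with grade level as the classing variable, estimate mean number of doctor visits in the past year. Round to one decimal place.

Each respondent's weight = sampled/responded in their class; summing within a class gives n_sampled, so:
  Grade 4: 120 × 1 = 120
  Grade 5: 80 × 5 = 400
  Grade 6: 240 × 2.5 = 600
  Grade 7: 140 × 12 = 1680
Adjusted estimate = 2800 / 580 = 4.82759 → 4.8.

4.8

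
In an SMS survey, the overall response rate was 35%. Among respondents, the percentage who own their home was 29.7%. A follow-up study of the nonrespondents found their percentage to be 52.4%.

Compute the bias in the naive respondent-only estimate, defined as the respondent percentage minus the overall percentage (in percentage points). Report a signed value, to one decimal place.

-14.8 percentage points

Nonresponse fraction = 1 − 0.35 = 0.65.
Bias = (nonresponse fraction) × (respondent percentage − nonrespondent percentage)
     = 0.65 × (29.7 − 52.4) = 0.65 × -22.7 = -14.755.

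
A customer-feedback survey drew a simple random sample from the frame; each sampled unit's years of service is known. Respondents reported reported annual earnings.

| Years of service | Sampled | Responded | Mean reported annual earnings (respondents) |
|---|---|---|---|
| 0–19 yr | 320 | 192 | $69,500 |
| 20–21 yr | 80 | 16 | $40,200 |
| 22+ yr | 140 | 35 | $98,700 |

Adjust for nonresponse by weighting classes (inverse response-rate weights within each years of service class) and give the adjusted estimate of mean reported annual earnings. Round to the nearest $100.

Response rates by class: 0–19 yr 192/320 = 60%, 20–21 yr 16/80 = 20%, 22+ yr 35/140 = 25%.
Inverse-response-rate weighting restores each class to its sampled count, so class totals weight by n_sampled:
  0–19 yr: 320 × 69,500 = 22,240,000
  20–21 yr: 80 × 40,200 = 3,216,000
  22+ yr: 140 × 98,700 = 13,818,000
Adjusted estimate = 39,274,000 / 540 = 72729.6 → $72,700.

$72,700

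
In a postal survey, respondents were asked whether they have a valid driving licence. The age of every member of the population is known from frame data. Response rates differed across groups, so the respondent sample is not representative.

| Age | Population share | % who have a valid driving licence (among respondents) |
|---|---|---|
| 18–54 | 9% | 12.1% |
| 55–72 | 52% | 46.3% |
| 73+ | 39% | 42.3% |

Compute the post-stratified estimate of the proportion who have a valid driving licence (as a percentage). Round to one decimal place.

Reweight to the known age distribution:
  18–54: 0.09 × 12.1 = 1.089
  55–72: 0.52 × 46.3 = 24.076
  73+: 0.39 × 42.3 = 16.497
Post-stratified estimate = 41.662 → 41.7%.

41.7%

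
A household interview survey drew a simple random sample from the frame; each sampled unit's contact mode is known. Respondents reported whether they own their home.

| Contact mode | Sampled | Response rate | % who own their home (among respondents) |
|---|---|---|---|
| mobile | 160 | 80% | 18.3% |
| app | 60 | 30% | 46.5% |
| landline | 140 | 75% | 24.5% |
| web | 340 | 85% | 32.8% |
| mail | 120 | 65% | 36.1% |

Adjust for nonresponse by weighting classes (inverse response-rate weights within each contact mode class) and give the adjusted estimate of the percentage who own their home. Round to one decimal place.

30.0%

Weighting each respondent by the inverse class response rate inflates each class back to its sampled size, so the class weight is n_sampled:
  mobile: 160 × 18.3 = 2928
  app: 60 × 46.5 = 2790
  landline: 140 × 24.5 = 3430
  web: 340 × 32.8 = 11152
  mail: 120 × 36.1 = 4332
Adjusted estimate = 24,632 / 820 = 30.039 → 30.0%.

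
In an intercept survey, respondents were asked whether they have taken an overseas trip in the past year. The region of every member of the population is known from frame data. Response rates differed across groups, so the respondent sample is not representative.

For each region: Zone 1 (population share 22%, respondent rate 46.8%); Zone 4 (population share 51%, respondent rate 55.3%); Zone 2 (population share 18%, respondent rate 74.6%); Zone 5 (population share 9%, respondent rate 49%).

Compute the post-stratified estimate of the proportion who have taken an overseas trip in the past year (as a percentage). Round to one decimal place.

Each cell contributes population-share × respondent value:
  Zone 1: 0.22 × 46.8 = 10.296
  Zone 4: 0.51 × 55.3 = 28.203
  Zone 2: 0.18 × 74.6 = 13.428
  Zone 5: 0.09 × 49 = 4.41
Post-stratified estimate = 56.337 → 56.3%.

56.3%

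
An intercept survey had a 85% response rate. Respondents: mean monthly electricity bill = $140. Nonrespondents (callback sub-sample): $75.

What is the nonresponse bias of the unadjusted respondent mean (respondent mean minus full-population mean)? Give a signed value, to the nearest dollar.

Nonresponse fraction = 1 − 0.85 = 0.15.
Bias = (nonresponse fraction) × (respondent mean − nonrespondent mean)
     = 0.15 × (140 − 75) = 0.15 × 65 = 9.75.

+$10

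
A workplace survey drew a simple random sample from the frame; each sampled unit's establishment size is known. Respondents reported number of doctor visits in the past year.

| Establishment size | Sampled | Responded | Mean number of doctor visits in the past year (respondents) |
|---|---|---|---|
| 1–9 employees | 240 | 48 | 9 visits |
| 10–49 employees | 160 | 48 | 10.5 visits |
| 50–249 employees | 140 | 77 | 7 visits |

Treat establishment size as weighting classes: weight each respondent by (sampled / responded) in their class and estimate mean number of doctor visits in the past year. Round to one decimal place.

Response rates by class: 1–9 employees 48/240 = 20%, 10–49 employees 48/160 = 30%, 50–249 employees 77/140 = 55%.
Each respondent's weight = sampled/responded in their class; summing within a class gives n_sampled, so:
  1–9 employees: 240 × 9 = 2160
  10–49 employees: 160 × 10.5 = 1680
  50–249 employees: 140 × 7 = 980
Adjusted estimate = 4820 / 540 = 8.92593 → 8.9.

8.9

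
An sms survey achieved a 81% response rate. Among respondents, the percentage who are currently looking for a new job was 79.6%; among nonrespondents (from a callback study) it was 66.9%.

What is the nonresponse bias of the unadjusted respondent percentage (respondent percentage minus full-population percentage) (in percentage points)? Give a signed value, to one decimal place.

Nonresponse fraction = 1 − 0.81 = 0.19.
Bias = (nonresponse fraction) × (respondent percentage − nonrespondent percentage)
     = 0.19 × (79.6 − 66.9) = 0.19 × 12.7 = 2.413.

+2.4 percentage points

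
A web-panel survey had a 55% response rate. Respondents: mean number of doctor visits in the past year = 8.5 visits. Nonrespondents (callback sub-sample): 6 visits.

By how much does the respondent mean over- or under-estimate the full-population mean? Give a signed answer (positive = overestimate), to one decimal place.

Nonresponse fraction = 1 − 0.55 = 0.45.
Bias = (nonresponse fraction) × (respondent mean − nonrespondent mean)
     = 0.45 × (8.5 − 6) = 0.45 × 2.5 = 1.125.

+1.1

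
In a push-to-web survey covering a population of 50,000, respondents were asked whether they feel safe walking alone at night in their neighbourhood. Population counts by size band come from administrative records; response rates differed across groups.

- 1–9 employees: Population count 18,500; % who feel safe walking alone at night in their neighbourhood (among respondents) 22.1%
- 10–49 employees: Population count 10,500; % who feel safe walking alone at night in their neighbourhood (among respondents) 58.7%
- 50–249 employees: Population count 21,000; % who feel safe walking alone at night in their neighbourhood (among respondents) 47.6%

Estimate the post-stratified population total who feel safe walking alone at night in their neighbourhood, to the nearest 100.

Apply each group's respondent rate to its population count:
  1–9 employees: 18,500 × 22.1% = 4088.5
  10–49 employees: 10,500 × 58.7% = 6163.5
  50–249 employees: 21,000 × 47.6% = 9996
Estimated total = 20,248 → 20,200.

20,200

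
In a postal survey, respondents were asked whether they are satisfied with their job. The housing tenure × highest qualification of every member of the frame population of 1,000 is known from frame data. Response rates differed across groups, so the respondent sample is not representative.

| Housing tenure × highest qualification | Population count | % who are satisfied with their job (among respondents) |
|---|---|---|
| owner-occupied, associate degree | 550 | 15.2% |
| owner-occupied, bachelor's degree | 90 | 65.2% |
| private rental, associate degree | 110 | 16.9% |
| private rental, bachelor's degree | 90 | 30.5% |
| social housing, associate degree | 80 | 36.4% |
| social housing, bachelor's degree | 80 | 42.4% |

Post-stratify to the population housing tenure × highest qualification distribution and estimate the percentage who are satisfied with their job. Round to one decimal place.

25.1%

Reweight to the known housing tenure × highest qualification distribution:
  owner-occupied, associate degree: (550/1,000) × 15.2 = 8.36
  owner-occupied, bachelor's degree: (90/1,000) × 65.2 = 5.868
  private rental, associate degree: (110/1,000) × 16.9 = 1.859
  private rental, bachelor's degree: (90/1,000) × 30.5 = 2.745
  social housing, associate degree: (80/1,000) × 36.4 = 2.912
  social housing, bachelor's degree: (80/1,000) × 42.4 = 3.392
Post-stratified estimate = 25.136 → 25.1%.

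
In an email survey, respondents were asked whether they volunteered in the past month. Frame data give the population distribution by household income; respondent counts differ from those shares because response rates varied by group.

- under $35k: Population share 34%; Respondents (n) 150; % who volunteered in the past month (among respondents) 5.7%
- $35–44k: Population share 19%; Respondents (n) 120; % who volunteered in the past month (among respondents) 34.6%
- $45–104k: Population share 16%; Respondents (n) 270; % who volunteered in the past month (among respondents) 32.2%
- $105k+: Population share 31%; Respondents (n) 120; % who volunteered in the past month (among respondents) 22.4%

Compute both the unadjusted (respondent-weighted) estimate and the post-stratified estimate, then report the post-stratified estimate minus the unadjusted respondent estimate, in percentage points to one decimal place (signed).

-4.2 percentage points

Unadjusted (pooled respondent) estimate weights by respondent counts:
  (150/660)×5.7 + (120/660)×34.6 + (270/660)×32.2 + (120/660)×22.4 = 24.8318%
Post-stratifying to population shares instead:
  0.34×5.7 + 0.19×34.6 + 0.16×32.2 + 0.31×22.4 = 20.608%
Difference = 20.608 − 24.8318 = -4.2238 pp.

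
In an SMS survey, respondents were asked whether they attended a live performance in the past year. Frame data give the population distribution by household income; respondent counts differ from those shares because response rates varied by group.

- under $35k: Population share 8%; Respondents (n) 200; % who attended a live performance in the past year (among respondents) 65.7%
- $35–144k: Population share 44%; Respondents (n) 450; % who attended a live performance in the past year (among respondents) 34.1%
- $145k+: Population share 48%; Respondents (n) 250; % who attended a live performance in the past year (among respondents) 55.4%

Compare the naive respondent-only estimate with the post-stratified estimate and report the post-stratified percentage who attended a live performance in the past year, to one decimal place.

Without adjustment, the pooled respondent share is:
  (200/900)×65.7 + (450/900)×34.1 + (250/900)×55.4 = 47.0389%
Reweighting by population household income shares:
  0.08×65.7 + 0.44×34.1 + 0.48×55.4 = 46.852%

46.9%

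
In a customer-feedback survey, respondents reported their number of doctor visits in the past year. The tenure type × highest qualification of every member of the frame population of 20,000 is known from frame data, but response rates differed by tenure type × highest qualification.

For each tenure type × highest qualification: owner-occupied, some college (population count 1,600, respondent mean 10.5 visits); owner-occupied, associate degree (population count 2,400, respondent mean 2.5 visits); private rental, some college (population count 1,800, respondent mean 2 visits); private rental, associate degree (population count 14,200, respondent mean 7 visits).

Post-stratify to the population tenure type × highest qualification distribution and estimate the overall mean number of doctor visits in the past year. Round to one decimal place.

Reweight to the known tenure type × highest qualification distribution:
  owner-occupied, some college: (1,600/20,000) × 10.5 = 0.84
  owner-occupied, associate degree: (2,400/20,000) × 2.5 = 0.3
  private rental, some college: (1,800/20,000) × 2 = 0.18
  private rental, associate degree: (14,200/20,000) × 7 = 4.97
Post-stratified estimate = 6.29 → 6.3.

6.3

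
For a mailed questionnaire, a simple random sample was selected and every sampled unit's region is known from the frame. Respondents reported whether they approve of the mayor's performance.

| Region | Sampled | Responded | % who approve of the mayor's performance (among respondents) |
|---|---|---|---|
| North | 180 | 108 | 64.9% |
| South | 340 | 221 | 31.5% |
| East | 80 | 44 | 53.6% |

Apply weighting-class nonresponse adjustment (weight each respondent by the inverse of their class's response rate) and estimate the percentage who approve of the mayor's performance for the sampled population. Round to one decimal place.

Class response rates: North 108/180 = 60%, South 221/340 = 65%, East 44/80 = 55%.
Inverse-response-rate weighting restores each class to its sampled count, so class totals weight by n_sampled:
  North: 180 × 64.9 = 11682
  South: 340 × 31.5 = 10,710
  East: 80 × 53.6 = 4288
Adjusted estimate = 26,680 / 600 = 44.4667 → 44.5%.

44.5%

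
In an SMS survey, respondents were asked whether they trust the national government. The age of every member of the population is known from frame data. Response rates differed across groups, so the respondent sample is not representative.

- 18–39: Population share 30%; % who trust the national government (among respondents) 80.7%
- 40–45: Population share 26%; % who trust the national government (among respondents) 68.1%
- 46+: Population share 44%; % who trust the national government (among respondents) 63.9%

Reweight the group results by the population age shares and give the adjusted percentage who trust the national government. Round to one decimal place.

70.0%

Weight each group's respondent value by its population share:
  18–39: 0.3 × 80.7 = 24.21
  40–45: 0.26 × 68.1 = 17.706
  46+: 0.44 × 63.9 = 28.116
Post-stratified estimate = 70.032 → 70.0%.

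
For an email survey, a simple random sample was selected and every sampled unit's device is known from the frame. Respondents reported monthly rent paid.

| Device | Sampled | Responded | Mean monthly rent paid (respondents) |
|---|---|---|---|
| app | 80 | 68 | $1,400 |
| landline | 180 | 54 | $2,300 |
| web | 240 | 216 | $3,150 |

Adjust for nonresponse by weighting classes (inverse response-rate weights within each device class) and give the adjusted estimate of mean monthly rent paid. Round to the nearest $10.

$2,560

Response rates by class: app 68/80 = 85%, landline 54/180 = 30%, web 216/240 = 90%.
Inverse-response-rate weighting restores each class to its sampled count, so class totals weight by n_sampled:
  app: 80 × 1400 = 112,000
  landline: 180 × 2300 = 414,000
  web: 240 × 3150 = 756,000
Adjusted estimate = 1,282,000 / 500 = 2564 → $2,560.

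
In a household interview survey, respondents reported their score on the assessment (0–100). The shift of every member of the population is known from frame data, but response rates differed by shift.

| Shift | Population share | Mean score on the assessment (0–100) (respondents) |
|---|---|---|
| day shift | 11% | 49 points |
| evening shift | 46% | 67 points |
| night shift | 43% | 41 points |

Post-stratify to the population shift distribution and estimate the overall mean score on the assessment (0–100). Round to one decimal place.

Reweight to the known shift distribution:
  day shift: 0.11 × 49 = 5.39
  evening shift: 0.46 × 67 = 30.82
  night shift: 0.43 × 41 = 17.63
Post-stratified estimate = 53.84 → 53.8.

53.8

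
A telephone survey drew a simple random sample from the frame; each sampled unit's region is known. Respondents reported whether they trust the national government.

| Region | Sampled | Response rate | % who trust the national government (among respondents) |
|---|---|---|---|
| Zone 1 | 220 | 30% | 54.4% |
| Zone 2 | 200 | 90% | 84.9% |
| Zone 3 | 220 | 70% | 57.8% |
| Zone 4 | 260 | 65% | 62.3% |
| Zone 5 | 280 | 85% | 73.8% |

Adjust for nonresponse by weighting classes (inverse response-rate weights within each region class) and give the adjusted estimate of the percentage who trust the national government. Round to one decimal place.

66.5%

Each respondent's weight = sampled/responded in their class; summing within a class gives n_sampled, so:
  Zone 1: 220 × 54.4 = 11,968
  Zone 2: 200 × 84.9 = 16,980
  Zone 3: 220 × 57.8 = 12,716
  Zone 4: 260 × 62.3 = 16,198
  Zone 5: 280 × 73.8 = 20,664
Adjusted estimate = 78,526 / 1,180 = 66.5475 → 66.5%.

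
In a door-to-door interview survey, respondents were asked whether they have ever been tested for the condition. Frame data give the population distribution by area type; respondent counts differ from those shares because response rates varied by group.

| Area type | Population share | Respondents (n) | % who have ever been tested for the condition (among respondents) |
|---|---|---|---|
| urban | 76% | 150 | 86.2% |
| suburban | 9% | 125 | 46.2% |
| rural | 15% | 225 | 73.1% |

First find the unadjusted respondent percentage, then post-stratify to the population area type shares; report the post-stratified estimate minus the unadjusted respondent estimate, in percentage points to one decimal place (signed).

Unadjusted (pooled respondent) estimate weights by respondent counts:
  (150/500)×86.2 + (125/500)×46.2 + (225/500)×73.1 = 70.305%
Post-stratifying to population shares instead:
  0.76×86.2 + 0.09×46.2 + 0.15×73.1 = 80.635%
Difference = 80.635 − 70.305 = 10.33 pp.

+10.3 percentage points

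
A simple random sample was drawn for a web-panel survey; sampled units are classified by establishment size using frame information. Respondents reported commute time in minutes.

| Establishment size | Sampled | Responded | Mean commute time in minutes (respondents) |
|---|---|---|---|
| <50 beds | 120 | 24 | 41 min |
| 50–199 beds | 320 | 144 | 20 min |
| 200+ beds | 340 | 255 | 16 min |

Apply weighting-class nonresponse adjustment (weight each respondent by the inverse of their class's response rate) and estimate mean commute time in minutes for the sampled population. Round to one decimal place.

Response rates by class: <50 beds 24/120 = 20%, 50–199 beds 144/320 = 45%, 200+ beds 255/340 = 75%.
Inverse-response-rate weighting restores each class to its sampled count, so class totals weight by n_sampled:
  <50 beds: 120 × 41 = 4920
  50–199 beds: 320 × 20 = 6400
  200+ beds: 340 × 16 = 5440
Adjusted estimate = 16,760 / 780 = 21.4872 → 21.5.

21.5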